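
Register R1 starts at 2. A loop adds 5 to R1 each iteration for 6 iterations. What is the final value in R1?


Starting value: R1 = 2
  Iter 1: R1 = 2 + 5 = 7
  Iter 2: R1 = 7 + 5 = 12
  Iter 3: R1 = 12 + 5 = 17
  Iter 4: R1 = 17 + 5 = 22
  Iter 5: R1 = 22 + 5 = 27
  Iter 6: R1 = 27 + 5 = 32
Final: R1 = 32

32


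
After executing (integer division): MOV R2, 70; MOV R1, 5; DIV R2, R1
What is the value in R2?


Register state trace:
  MOV R2, 70  → R2 = 70
  MOV R1, 5  → R1 = 5
  DIV R2, R1  → R2 = 70 // 5 = 14
Final: R2 = 14

14


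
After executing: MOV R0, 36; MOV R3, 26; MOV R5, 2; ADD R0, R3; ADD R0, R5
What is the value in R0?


Register state trace:
  MOV R0, 36  → R0 = 36
  MOV R3, 26  → R3 = 26
  MOV R5, 2  → R5 = 2
  ADD R0, R3  → R0 = 36 + 26 = 62
  ADD R0, R5  → R0 = 62 + 2 = 64
Final: R0 = 64

64


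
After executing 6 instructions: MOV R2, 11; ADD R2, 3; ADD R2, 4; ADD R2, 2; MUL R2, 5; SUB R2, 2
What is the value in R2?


Register state trace:
  MOV R2, 11  → R2 = 11
  ADD R2, 3  → R2 = 11 + 3 = 14
  ADD R2, 4  → R2 = 14 + 4 = 18
  ADD R2, 2  → R2 = 18 + 2 = 20
  MUL R2, 5  → R2 = 20 * 5 = 100
  SUB R2, 2  → R2 = 100 - 2 = 98
Final: R2 = 98

98


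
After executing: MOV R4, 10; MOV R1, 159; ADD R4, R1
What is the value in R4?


Register state trace:
  MOV R4, 10  → R4 = 10
  MOV R1, 159  → R1 = 159
  ADD R4, R1  → R4 = 10 + 159 = 169
Final: R4 = 169

169


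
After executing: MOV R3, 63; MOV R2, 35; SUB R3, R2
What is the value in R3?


Register state trace:
  MOV R3, 63  → R3 = 63
  MOV R2, 35  → R2 = 35
  SUB R3, R2  → R3 = 63 - 35 = 28
Final: R3 = 28

28


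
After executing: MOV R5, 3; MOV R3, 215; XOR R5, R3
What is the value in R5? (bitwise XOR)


Register state trace:
  MOV R5, 3  → R5 = 3 (0b00000011)
  MOV R3, 215  → R3 = 215 (0b11010111)
  XOR R5, R3  → R5 = 3 XOR 215 = 212 (0b11010100)
Final: R5 = 212

212


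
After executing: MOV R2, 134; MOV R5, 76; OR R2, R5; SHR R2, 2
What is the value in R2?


Register state trace:
  MOV R2, 134  → R2 = 134 (0b10000110)
  MOV R5, 76  → R5 = 76 (0b01001100)
  OR R2, R5  → R2 = 134 OR 76 = 206 (0b11001110)
  SHR R2, 2  → R2 = 206 >> 2 = 51
Final: R2 = 51

51


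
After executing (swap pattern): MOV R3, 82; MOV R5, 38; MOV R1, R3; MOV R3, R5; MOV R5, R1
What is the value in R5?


Register state trace (swap pattern):
  MOV R3, 82  → R3 = 82
  MOV R5, 38  → R5 = 38
  MOV R1, R3  → R1 = 82  (save R3)
  MOV R3, R5  → R3 = 38  (R3 gets R5's value)
  MOV R5, R1  → R5 = 82  (R5 gets saved value)
Final: R5 = 82

82


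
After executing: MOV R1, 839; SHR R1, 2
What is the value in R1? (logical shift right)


Register state trace:
  MOV R1, 839  → R1 = 839
  SHR R1, 2  → R1 = 839 >> 2 = 839 // 2^2 = 209
Final: R1 = 209

209


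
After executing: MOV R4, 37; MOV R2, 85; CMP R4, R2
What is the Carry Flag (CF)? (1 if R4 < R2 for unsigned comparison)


Register state trace:
  MOV R4, 37  → R4 = 37
  MOV R2, 85  → R2 = 85
  CMP R4, R2  → unsigned 37 - 85: borrow occurs
  37 < 85, so CF = 1
CF = 1

1


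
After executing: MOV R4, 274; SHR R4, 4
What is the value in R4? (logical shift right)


Register state trace:
  MOV R4, 274  → R4 = 274
  SHR R4, 4  → R4 = 274 >> 4 = 274 // 2^4 = 17
Final: R4 = 17

17


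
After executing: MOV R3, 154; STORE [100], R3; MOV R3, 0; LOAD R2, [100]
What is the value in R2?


Register and memory trace:
  MOV R3, 154  → R3 = 154
  STORE [100], R3  → mem[100] = 154
  MOV R3, 0  → R3 = 0
  LOAD R2, [100]  → R2 = mem[100] = 154
Final: R2 = 154

154


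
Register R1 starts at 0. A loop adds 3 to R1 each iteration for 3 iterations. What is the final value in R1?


Starting value: R1 = 0
  Iter 1: R1 = 0 + 3 = 3
  Iter 2: R1 = 3 + 3 = 6
  Iter 3: R1 = 6 + 3 = 9
Final: R1 = 9

9


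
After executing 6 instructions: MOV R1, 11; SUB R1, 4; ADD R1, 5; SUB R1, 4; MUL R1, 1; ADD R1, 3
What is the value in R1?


Register state trace:
  MOV R1, 11  → R1 = 11
  SUB R1, 4  → R1 = 11 - 4 = 7
  ADD R1, 5  → R1 = 7 + 5 = 12
  SUB R1, 4  → R1 = 12 - 4 = 8
  MUL R1, 1  → R1 = 8 * 1 = 8
  ADD R1, 3  → R1 = 8 + 3 = 11
Final: R1 = 11

11


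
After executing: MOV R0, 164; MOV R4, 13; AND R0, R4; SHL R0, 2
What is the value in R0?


Register state trace:
  MOV R0, 164  → R0 = 164 (0b10100100)
  MOV R4, 13  → R4 = 13 (0b00001101)
  AND R0, R4  → R0 = 164 AND 13 = 4 (0b00000100)
  SHL R0, 2  → R0 = 4 << 2 = 16
Final: R0 = 16

16


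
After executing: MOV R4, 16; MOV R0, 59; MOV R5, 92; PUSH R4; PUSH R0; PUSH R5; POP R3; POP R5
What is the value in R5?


Stack trace (top is rightmost):
  MOV R4, 16  → R4 = 16
  MOV R0, 59  → R0 = 59
  MOV R5, 92  → R5 = 92
  PUSH R4  → stack: [16]
  PUSH R0  → stack: [16, 59]
  PUSH R5  → stack: [16, 59, 92]
  POP R3  → R3 = 92, stack: [16, 59]
  POP R5  → R5 = 59, stack: [16]
Final: R5 = 59

59


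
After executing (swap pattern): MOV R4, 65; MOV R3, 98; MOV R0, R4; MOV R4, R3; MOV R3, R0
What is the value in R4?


Register state trace (swap pattern):
  MOV R4, 65  → R4 = 65
  MOV R3, 98  → R3 = 98
  MOV R0, R4  → R0 = 65  (save R4)
  MOV R4, R3  → R4 = 98  (R4 gets R3's value)
  MOV R3, R0  → R3 = 65  (R3 gets saved value)
Final: R4 = 98

98


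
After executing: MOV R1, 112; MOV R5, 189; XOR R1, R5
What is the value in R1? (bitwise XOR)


Register state trace:
  MOV R1, 112  → R1 = 112 (0b01110000)
  MOV R5, 189  → R5 = 189 (0b10111101)
  XOR R1, R5  → R1 = 112 XOR 189 = 205 (0b11001101)
Final: R1 = 205

205


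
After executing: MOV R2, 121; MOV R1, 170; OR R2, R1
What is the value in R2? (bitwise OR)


Register state trace:
  MOV R2, 121  → R2 = 121 (0b01111001)
  MOV R1, 170  → R1 = 170 (0b10101010)
  OR R2, R1   → R2 = 121 OR 170 = 251 (0b11111011)
Final: R2 = 251

251


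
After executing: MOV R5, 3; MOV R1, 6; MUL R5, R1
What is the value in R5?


Register state trace:
  MOV R5, 3  → R5 = 3
  MOV R1, 6  → R1 = 6
  MUL R5, R1  → R5 = 3 * 6 = 18
Final: R5 = 18

18


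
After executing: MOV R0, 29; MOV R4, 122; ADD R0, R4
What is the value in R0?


Register state trace:
  MOV R0, 29  → R0 = 29
  MOV R4, 122  → R4 = 122
  ADD R0, R4  → R0 = 29 + 122 = 151
Final: R0 = 151

151


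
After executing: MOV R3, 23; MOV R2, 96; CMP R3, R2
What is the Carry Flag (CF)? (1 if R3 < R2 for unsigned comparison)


Register state trace:
  MOV R3, 23  → R3 = 23
  MOV R2, 96  → R2 = 96
  CMP R3, R2  → unsigned 23 - 96: borrow occurs
  23 < 96, so CF = 1
CF = 1

1


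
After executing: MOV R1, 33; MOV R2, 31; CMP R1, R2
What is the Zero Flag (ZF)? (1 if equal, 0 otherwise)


Register state trace:
  MOV R1, 33  → R1 = 33
  MOV R2, 31  → R2 = 31
  CMP R1, R2  → computes 33 - 31 = 2
  Result is nonzero, so values are not equal
ZF = 0

0


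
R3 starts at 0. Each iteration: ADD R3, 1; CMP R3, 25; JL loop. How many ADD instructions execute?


Loop trace (R3 starts at 0, target 25, step 1):
  ADD #1: R3 = 0 + 1 = 1  → 1 < 25, loop
  ADD #2: R3 = 1 + 1 = 2  → 2 < 25, loop
  ADD #3: R3 = 2 + 1 = 3  → 3 < 25, loop
  ADD #4: R3 = 3 + 1 = 4  → 4 < 25, loop
  ADD #5: R3 = 4 + 1 = 5  → 5 < 25, loop
  ADD #6: R3 = 5 + 1 = 6  → 6 < 25, loop
  ADD #7: R3 = 6 + 1 = 7  → 7 < 25, loop
  ADD #8: R3 = 7 + 1 = 8  → 8 < 25, loop
  ADD #9: R3 = 8 + 1 = 9  → 9 < 25, loop
  ADD #10: R3 = 9 + 1 = 10  → 10 < 25, loop
  ADD #11: R3 = 10 + 1 = 11  → 11 < 25, loop
  ADD #12: R3 = 11 + 1 = 12  → 12 < 25, loop
  ADD #13: R3 = 12 + 1 = 13  → 13 < 25, loop
  ADD #14: R3 = 13 + 1 = 14  → 14 < 25, loop
  ADD #15: R3 = 14 + 1 = 15  → 15 < 25, loop
  ADD #16: R3 = 15 + 1 = 16  → 16 < 25, loop
  ADD #17: R3 = 16 + 1 = 17  → 17 < 25, loop
  ADD #18: R3 = 17 + 1 = 18  → 18 < 25, loop
  ADD #19: R3 = 18 + 1 = 19  → 19 < 25, loop
  ADD #20: R3 = 19 + 1 = 20  → 20 < 25, loop
  ADD #21: R3 = 20 + 1 = 21  → 21 < 25, loop
  ADD #22: R3 = 21 + 1 = 22  → 22 < 25, loop
  ADD #23: R3 = 22 + 1 = 23  → 23 < 25, loop
  ADD #24: R3 = 23 + 1 = 24  → 24 < 25, loop
  ADD #25: R3 = 24 + 1 = 25  → 25 >= 25, exit
Total ADD instructions: 25

25


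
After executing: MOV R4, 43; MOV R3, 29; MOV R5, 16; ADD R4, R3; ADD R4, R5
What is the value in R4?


Register state trace:
  MOV R4, 43  → R4 = 43
  MOV R3, 29  → R3 = 29
  MOV R5, 16  → R5 = 16
  ADD R4, R3  → R4 = 43 + 29 = 72
  ADD R4, R5  → R4 = 72 + 16 = 88
Final: R4 = 88

88


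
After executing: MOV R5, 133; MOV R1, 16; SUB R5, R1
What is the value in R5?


Register state trace:
  MOV R5, 133  → R5 = 133
  MOV R1, 16  → R1 = 16
  SUB R5, R1  → R5 = 133 - 16 = 117
Final: R5 = 117

117


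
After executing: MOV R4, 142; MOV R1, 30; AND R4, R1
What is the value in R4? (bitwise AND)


Register state trace:
  MOV R4, 142  → R4 = 142 (0b10001110)
  MOV R1, 30  → R1 = 30 (0b00011110)
  AND R4, R1  → R4 = 142 AND 30 = 14 (0b00001110)
Final: R4 = 14

14


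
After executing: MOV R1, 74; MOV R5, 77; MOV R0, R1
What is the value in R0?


Register state trace:
  MOV R1, 74  → R1 = 74
  MOV R5, 77  → R5 = 77
  MOV R0, R1  → R0 = 74
Final: R0 = 74

74


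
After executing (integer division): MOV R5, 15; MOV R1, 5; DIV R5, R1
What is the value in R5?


Register state trace:
  MOV R5, 15  → R5 = 15
  MOV R1, 5  → R1 = 5
  DIV R5, R1  → R5 = 15 // 5 = 3
Final: R5 = 3

3


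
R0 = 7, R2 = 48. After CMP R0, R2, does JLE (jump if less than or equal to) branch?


Trace:
  R0 = 7, R2 = 48
  CMP R0, R2  → compares 7 vs 48
  JLE checks: is 7 less than or equal to 48?
  7 < 48, so condition is true
Branch taken: Yes

Yes


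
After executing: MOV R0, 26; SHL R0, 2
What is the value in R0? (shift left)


Register state trace:
  MOV R0, 26  → R0 = 26
  SHL R0, 2  → R0 = 26 << 2 = 26 * 2^2 = 104
Final: R0 = 104

104


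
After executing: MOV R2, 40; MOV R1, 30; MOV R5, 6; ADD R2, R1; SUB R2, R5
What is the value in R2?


Register state trace:
  MOV R2, 40  → R2 = 40
  MOV R1, 30  → R1 = 30
  MOV R5, 6  → R5 = 6
  ADD R2, R1  → R2 = 40 + 30 = 70
  SUB R2, R5  → R2 = 70 - 6 = 64
Final: R2 = 64

64


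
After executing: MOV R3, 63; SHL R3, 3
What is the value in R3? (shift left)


Register state trace:
  MOV R3, 63  → R3 = 63
  SHL R3, 3  → R3 = 63 << 3 = 63 * 2^3 = 504
Final: R3 = 504

504


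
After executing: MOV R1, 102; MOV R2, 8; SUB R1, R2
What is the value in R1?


Register state trace:
  MOV R1, 102  → R1 = 102
  MOV R2, 8  → R2 = 8
  SUB R1, R2  → R1 = 102 - 8 = 94
Final: R1 = 94

94


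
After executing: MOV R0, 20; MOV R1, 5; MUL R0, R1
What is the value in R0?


Register state trace:
  MOV R0, 20  → R0 = 20
  MOV R1, 5  → R1 = 5
  MUL R0, R1  → R0 = 20 * 5 = 100
Final: R0 = 100

100


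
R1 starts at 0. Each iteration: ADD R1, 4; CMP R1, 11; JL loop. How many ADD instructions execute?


Loop trace (R1 starts at 0, target 11, step 4):
  ADD #1: R1 = 0 + 4 = 4  → 4 < 11, loop
  ADD #2: R1 = 4 + 4 = 8  → 8 < 11, loop
  ADD #3: R1 = 8 + 4 = 12  → 12 >= 11, exit
Total ADD instructions: 3

3


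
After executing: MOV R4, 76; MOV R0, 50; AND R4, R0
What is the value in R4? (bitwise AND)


Register state trace:
  MOV R4, 76  → R4 = 76 (0b01001100)
  MOV R0, 50  → R0 = 50 (0b00110010)
  AND R4, R0  → R4 = 76 AND 50 = 0 (0b00000000)
Final: R4 = 0

0


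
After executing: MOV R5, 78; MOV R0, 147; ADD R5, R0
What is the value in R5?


Register state trace:
  MOV R5, 78  → R5 = 78
  MOV R0, 147  → R0 = 147
  ADD R5, R0  → R5 = 78 + 147 = 225
Final: R5 = 225

225


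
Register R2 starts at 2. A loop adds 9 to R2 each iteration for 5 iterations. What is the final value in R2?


Starting value: R2 = 2
  Iter 1: R2 = 2 + 9 = 11
  Iter 2: R2 = 11 + 9 = 20
  Iter 3: R2 = 20 + 9 = 29
  Iter 4: R2 = 29 + 9 = 38
  Iter 5: R2 = 38 + 9 = 47
Final: R2 = 47

47


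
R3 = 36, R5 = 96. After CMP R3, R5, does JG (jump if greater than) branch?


Trace:
  R3 = 36, R5 = 96
  CMP R3, R5  → compares 36 vs 96
  JG checks: is 36 greater than 96?
  36 < 96, so condition is false
Branch taken: No

No


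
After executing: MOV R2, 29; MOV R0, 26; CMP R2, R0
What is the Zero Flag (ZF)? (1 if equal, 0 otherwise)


Register state trace:
  MOV R2, 29  → R2 = 29
  MOV R0, 26  → R0 = 26
  CMP R2, R0  → computes 29 - 26 = 3
  Result is nonzero, so values are not equal
ZF = 0

0


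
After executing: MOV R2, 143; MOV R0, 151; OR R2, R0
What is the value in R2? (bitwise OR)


Register state trace:
  MOV R2, 143  → R2 = 143 (0b10001111)
  MOV R0, 151  → R0 = 151 (0b10010111)
  OR R2, R0   → R2 = 143 OR 151 = 159 (0b10011111)
Final: R2 = 159

159


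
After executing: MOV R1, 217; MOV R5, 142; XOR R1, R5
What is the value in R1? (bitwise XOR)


Register state trace:
  MOV R1, 217  → R1 = 217 (0b11011001)
  MOV R5, 142  → R5 = 142 (0b10001110)
  XOR R1, R5  → R1 = 217 XOR 142 = 87 (0b01010111)
Final: R1 = 87

87


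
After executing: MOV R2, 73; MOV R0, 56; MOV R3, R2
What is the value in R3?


Register state trace:
  MOV R2, 73  → R2 = 73
  MOV R0, 56  → R0 = 56
  MOV R3, R2  → R3 = 73
Final: R3 = 73

73


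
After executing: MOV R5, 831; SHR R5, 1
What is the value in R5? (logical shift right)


Register state trace:
  MOV R5, 831  → R5 = 831
  SHR R5, 1  → R5 = 831 >> 1 = 831 // 2^1 = 415
Final: R5 = 415

415


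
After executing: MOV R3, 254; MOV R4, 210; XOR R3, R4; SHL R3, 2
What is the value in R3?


Register state trace:
  MOV R3, 254  → R3 = 254 (0b11111110)
  MOV R4, 210  → R4 = 210 (0b11010010)
  XOR R3, R4  → R3 = 254 XOR 210 = 44 (0b00101100)
  SHL R3, 2  → R3 = 44 << 2 = 176
Final: R3 = 176

176


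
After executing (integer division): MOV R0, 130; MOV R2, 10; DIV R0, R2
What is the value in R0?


Register state trace:
  MOV R0, 130  → R0 = 130
  MOV R2, 10  → R2 = 10
  DIV R0, R2  → R0 = 130 // 10 = 13
Final: R0 = 13

13


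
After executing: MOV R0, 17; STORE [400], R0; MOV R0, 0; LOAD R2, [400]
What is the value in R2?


Register and memory trace:
  MOV R0, 17  → R0 = 17
  STORE [400], R0  → mem[400] = 17
  MOV R0, 0  → R0 = 0
  LOAD R2, [400]  → R2 = mem[400] = 17
Final: R2 = 17

17


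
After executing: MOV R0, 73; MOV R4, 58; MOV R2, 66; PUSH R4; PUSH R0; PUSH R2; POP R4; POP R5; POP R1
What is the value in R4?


Stack trace (top is rightmost):
  MOV R0, 73  → R0 = 73
  MOV R4, 58  → R4 = 58
  MOV R2, 66  → R2 = 66
  PUSH R4  → stack: [58]
  PUSH R0  → stack: [58, 73]
  PUSH R2  → stack: [58, 73, 66]
  POP R4  → R4 = 66, stack: [58, 73]
  POP R5  → R5 = 73, stack: [58]
  POP R1  → R1 = 58, stack: []
Final: R4 = 66

66


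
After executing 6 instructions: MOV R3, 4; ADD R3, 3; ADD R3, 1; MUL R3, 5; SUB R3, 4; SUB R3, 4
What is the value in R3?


Register state trace:
  MOV R3, 4  → R3 = 4
  ADD R3, 3  → R3 = 4 + 3 = 7
  ADD R3, 1  → R3 = 7 + 1 = 8
  MUL R3, 5  → R3 = 8 * 5 = 40
  SUB R3, 4  → R3 = 40 - 4 = 36
  SUB R3, 4  → R3 = 36 - 4 = 32
Final: R3 = 32

32


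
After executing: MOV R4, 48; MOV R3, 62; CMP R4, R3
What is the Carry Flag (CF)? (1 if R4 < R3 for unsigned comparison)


Register state trace:
  MOV R4, 48  → R4 = 48
  MOV R3, 62  → R3 = 62
  CMP R4, R3  → unsigned 48 - 62: borrow occurs
  48 < 62, so CF = 1
CF = 1

1


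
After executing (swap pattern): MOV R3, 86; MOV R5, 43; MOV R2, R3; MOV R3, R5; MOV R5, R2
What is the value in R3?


Register state trace (swap pattern):
  MOV R3, 86  → R3 = 86
  MOV R5, 43  → R5 = 43
  MOV R2, R3  → R2 = 86  (save R3)
  MOV R3, R5  → R3 = 43  (R3 gets R5's value)
  MOV R5, R2  → R5 = 86  (R5 gets saved value)
Final: R3 = 43

43


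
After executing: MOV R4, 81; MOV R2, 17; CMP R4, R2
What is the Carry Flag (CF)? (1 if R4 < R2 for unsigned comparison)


Register state trace:
  MOV R4, 81  → R4 = 81
  MOV R2, 17  → R2 = 17
  CMP R4, R2  → unsigned 81 - 17: no borrow
  81 >= 17, so CF = 0
CF = 0

0


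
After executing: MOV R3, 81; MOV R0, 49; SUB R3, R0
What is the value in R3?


Register state trace:
  MOV R3, 81  → R3 = 81
  MOV R0, 49  → R0 = 49
  SUB R3, R0  → R3 = 81 - 49 = 32
Final: R3 = 32

32


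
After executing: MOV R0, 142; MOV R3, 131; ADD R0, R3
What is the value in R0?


Register state trace:
  MOV R0, 142  → R0 = 142
  MOV R3, 131  → R3 = 131
  ADD R0, R3  → R0 = 142 + 131 = 273
Final: R0 = 273

273


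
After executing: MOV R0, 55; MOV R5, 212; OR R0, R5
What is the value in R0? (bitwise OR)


Register state trace:
  MOV R0, 55  → R0 = 55 (0b00110111)
  MOV R5, 212  → R5 = 212 (0b11010100)
  OR R0, R5   → R0 = 55 OR 212 = 247 (0b11110111)
Final: R0 = 247

247


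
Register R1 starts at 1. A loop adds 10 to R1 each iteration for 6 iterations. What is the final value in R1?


Starting value: R1 = 1
  Iter 1: R1 = 1 + 10 = 11
  Iter 2: R1 = 11 + 10 = 21
  Iter 3: R1 = 21 + 10 = 31
  Iter 4: R1 = 31 + 10 = 41
  Iter 5: R1 = 41 + 10 = 51
  Iter 6: R1 = 51 + 10 = 61
Final: R1 = 61

61


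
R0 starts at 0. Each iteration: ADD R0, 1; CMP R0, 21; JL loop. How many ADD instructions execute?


Loop trace (R0 starts at 0, target 21, step 1):
  ADD #1: R0 = 0 + 1 = 1  → 1 < 21, loop
  ADD #2: R0 = 1 + 1 = 2  → 2 < 21, loop
  ADD #3: R0 = 2 + 1 = 3  → 3 < 21, loop
  ADD #4: R0 = 3 + 1 = 4  → 4 < 21, loop
  ADD #5: R0 = 4 + 1 = 5  → 5 < 21, loop
  ADD #6: R0 = 5 + 1 = 6  → 6 < 21, loop
  ADD #7: R0 = 6 + 1 = 7  → 7 < 21, loop
  ADD #8: R0 = 7 + 1 = 8  → 8 < 21, loop
  ADD #9: R0 = 8 + 1 = 9  → 9 < 21, loop
  ADD #10: R0 = 9 + 1 = 10  → 10 < 21, loop
  ADD #11: R0 = 10 + 1 = 11  → 11 < 21, loop
  ADD #12: R0 = 11 + 1 = 12  → 12 < 21, loop
  ADD #13: R0 = 12 + 1 = 13  → 13 < 21, loop
  ADD #14: R0 = 13 + 1 = 14  → 14 < 21, loop
  ADD #15: R0 = 14 + 1 = 15  → 15 < 21, loop
  ADD #16: R0 = 15 + 1 = 16  → 16 < 21, loop
  ADD #17: R0 = 16 + 1 = 17  → 17 < 21, loop
  ADD #18: R0 = 17 + 1 = 18  → 18 < 21, loop
  ADD #19: R0 = 18 + 1 = 19  → 19 < 21, loop
  ADD #20: R0 = 19 + 1 = 20  → 20 < 21, loop
  ADD #21: R0 = 20 + 1 = 21  → 21 >= 21, exit
Total ADD instructions: 21

21


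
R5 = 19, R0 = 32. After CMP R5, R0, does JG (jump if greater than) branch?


Trace:
  R5 = 19, R0 = 32
  CMP R5, R0  → compares 19 vs 32
  JG checks: is 19 greater than 32?
  19 < 32, so condition is false
Branch taken: No

No


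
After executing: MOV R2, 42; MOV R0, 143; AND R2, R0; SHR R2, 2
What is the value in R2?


Register state trace:
  MOV R2, 42  → R2 = 42 (0b00101010)
  MOV R0, 143  → R0 = 143 (0b10001111)
  AND R2, R0  → R2 = 42 AND 143 = 10 (0b00001010)
  SHR R2, 2  → R2 = 10 >> 2 = 2
Final: R2 = 2

2


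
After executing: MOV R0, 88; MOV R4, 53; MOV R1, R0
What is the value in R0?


Register state trace:
  MOV R0, 88  → R0 = 88
  MOV R4, 53  → R4 = 53
  MOV R1, R0  → R1 = 88
Final: R0 = 88

88


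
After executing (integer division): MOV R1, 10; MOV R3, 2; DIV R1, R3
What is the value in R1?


Register state trace:
  MOV R1, 10  → R1 = 10
  MOV R3, 2  → R3 = 2
  DIV R1, R3  → R1 = 10 // 2 = 5
Final: R1 = 5

5


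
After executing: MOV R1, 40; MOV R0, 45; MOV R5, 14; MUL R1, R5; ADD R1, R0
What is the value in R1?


Register state trace:
  MOV R1, 40  → R1 = 40
  MOV R0, 45  → R0 = 45
  MOV R5, 14  → R5 = 14
  MUL R1, R5  → R1 = 40 * 14 = 560
  ADD R1, R0  → R1 = 560 + 45 = 605
Final: R1 = 605

605


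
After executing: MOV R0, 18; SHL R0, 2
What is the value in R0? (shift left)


Register state trace:
  MOV R0, 18  → R0 = 18
  SHL R0, 2  → R0 = 18 << 2 = 18 * 2^2 = 72
Final: R0 = 72

72


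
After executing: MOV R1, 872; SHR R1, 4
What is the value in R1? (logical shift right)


Register state trace:
  MOV R1, 872  → R1 = 872
  SHR R1, 4  → R1 = 872 >> 4 = 872 // 2^4 = 54
Final: R1 = 54

54


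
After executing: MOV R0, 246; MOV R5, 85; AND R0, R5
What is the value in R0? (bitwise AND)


Register state trace:
  MOV R0, 246  → R0 = 246 (0b11110110)
  MOV R5, 85  → R5 = 85 (0b01010101)
  AND R0, R5  → R0 = 246 AND 85 = 84 (0b01010100)
Final: R0 = 84

84


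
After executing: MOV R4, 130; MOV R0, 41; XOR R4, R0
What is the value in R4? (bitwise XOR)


Register state trace:
  MOV R4, 130  → R4 = 130 (0b10000010)
  MOV R0, 41  → R0 = 41 (0b00101001)
  XOR R4, R0  → R4 = 130 XOR 41 = 171 (0b10101011)
Final: R4 = 171

171


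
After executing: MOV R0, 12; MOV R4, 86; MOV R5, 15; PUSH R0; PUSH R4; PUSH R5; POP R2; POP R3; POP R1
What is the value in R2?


Stack trace (top is rightmost):
  MOV R0, 12  → R0 = 12
  MOV R4, 86  → R4 = 86
  MOV R5, 15  → R5 = 15
  PUSH R0  → stack: [12]
  PUSH R4  → stack: [12, 86]
  PUSH R5  → stack: [12, 86, 15]
  POP R2  → R2 = 15, stack: [12, 86]
  POP R3  → R3 = 86, stack: [12]
  POP R1  → R1 = 12, stack: []
Final: R2 = 15

15


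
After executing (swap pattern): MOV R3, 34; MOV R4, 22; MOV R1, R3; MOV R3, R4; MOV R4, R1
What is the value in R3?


Register state trace (swap pattern):
  MOV R3, 34  → R3 = 34
  MOV R4, 22  → R4 = 22
  MOV R1, R3  → R1 = 34  (save R3)
  MOV R3, R4  → R3 = 22  (R3 gets R4's value)
  MOV R4, R1  → R4 = 34  (R4 gets saved value)
Final: R3 = 22

22


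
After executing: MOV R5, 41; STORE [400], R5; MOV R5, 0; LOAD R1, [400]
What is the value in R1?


Register and memory trace:
  MOV R5, 41  → R5 = 41
  STORE [400], R5  → mem[400] = 41
  MOV R5, 0  → R5 = 0
  LOAD R1, [400]  → R1 = mem[400] = 41
Final: R1 = 41

41


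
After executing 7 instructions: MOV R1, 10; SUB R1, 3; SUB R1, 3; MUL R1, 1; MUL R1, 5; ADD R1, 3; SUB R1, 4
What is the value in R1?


Register state trace:
  MOV R1, 10  → R1 = 10
  SUB R1, 3  → R1 = 10 - 3 = 7
  SUB R1, 3  → R1 = 7 - 3 = 4
  MUL R1, 1  → R1 = 4 * 1 = 4
  MUL R1, 5  → R1 = 4 * 5 = 20
  ADD R1, 3  → R1 = 20 + 3 = 23
  SUB R1, 4  → R1 = 23 - 4 = 19
Final: R1 = 19

19


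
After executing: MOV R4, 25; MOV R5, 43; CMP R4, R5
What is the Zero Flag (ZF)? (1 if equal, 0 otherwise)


Register state trace:
  MOV R4, 25  → R4 = 25
  MOV R5, 43  → R5 = 43
  CMP R4, R5  → computes 25 - 43 = -18
  Result is nonzero, so values are not equal
ZF = 0

0


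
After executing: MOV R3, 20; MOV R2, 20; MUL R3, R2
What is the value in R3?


Register state trace:
  MOV R3, 20  → R3 = 20
  MOV R2, 20  → R2 = 20
  MUL R3, R2  → R3 = 20 * 20 = 400
Final: R3 = 400

400


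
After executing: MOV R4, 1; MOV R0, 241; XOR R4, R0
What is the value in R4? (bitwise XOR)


Register state trace:
  MOV R4, 1  → R4 = 1 (0b00000001)
  MOV R0, 241  → R0 = 241 (0b11110001)
  XOR R4, R0  → R4 = 1 XOR 241 = 240 (0b11110000)
Final: R4 = 240

240


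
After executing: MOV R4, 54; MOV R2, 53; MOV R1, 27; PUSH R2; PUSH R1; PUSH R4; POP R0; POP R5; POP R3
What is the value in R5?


Stack trace (top is rightmost):
  MOV R4, 54  → R4 = 54
  MOV R2, 53  → R2 = 53
  MOV R1, 27  → R1 = 27
  PUSH R2  → stack: [53]
  PUSH R1  → stack: [53, 27]
  PUSH R4  → stack: [53, 27, 54]
  POP R0  → R0 = 54, stack: [53, 27]
  POP R5  → R5 = 27, stack: [53]
  POP R3  → R3 = 53, stack: []
Final: R5 = 27

27


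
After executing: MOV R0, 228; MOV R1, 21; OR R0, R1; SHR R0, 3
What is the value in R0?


Register state trace:
  MOV R0, 228  → R0 = 228 (0b11100100)
  MOV R1, 21  → R1 = 21 (0b00010101)
  OR R0, R1  → R0 = 228 OR 21 = 245 (0b11110101)
  SHR R0, 3  → R0 = 245 >> 3 = 30
Final: R0 = 30

30


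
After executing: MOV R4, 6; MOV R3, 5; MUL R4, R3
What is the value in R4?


Register state trace:
  MOV R4, 6  → R4 = 6
  MOV R3, 5  → R3 = 5
  MUL R4, R3  → R4 = 6 * 5 = 30
Final: R4 = 30

30


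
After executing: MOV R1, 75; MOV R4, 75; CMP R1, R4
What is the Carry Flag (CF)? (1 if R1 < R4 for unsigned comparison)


Register state trace:
  MOV R1, 75  → R1 = 75
  MOV R4, 75  → R4 = 75
  CMP R1, R4  → unsigned 75 - 75: no borrow
  75 >= 75, so CF = 0
CF = 0

0


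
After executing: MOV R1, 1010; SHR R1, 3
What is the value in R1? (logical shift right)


Register state trace:
  MOV R1, 1010  → R1 = 1010
  SHR R1, 3  → R1 = 1010 >> 3 = 1010 // 2^3 = 126
Final: R1 = 126

126


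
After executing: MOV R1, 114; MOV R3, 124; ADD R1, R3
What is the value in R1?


Register state trace:
  MOV R1, 114  → R1 = 114
  MOV R3, 124  → R3 = 124
  ADD R1, R3  → R1 = 114 + 124 = 238
Final: R1 = 238

238


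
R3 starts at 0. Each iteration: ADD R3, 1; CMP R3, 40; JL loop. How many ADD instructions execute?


Loop trace (R3 starts at 0, target 40, step 1):
  ADD #1: R3 = 0 + 1 = 1  → 1 < 40, loop
  ADD #2: R3 = 1 + 1 = 2  → 2 < 40, loop
  ADD #3: R3 = 2 + 1 = 3  → 3 < 40, loop
  ADD #4: R3 = 3 + 1 = 4  → 4 < 40, loop
  ADD #5: R3 = 4 + 1 = 5  → 5 < 40, loop
  ADD #6: R3 = 5 + 1 = 6  → 6 < 40, loop
  ADD #7: R3 = 6 + 1 = 7  → 7 < 40, loop
  ADD #8: R3 = 7 + 1 = 8  → 8 < 40, loop
  ADD #9: R3 = 8 + 1 = 9  → 9 < 40, loop
  ADD #10: R3 = 9 + 1 = 10  → 10 < 40, loop
  ADD #11: R3 = 10 + 1 = 11  → 11 < 40, loop
  ADD #12: R3 = 11 + 1 = 12  → 12 < 40, loop
  ADD #13: R3 = 12 + 1 = 13  → 13 < 40, loop
  ADD #14: R3 = 13 + 1 = 14  → 14 < 40, loop
  ADD #15: R3 = 14 + 1 = 15  → 15 < 40, loop
  ADD #16: R3 = 15 + 1 = 16  → 16 < 40, loop
  ADD #17: R3 = 16 + 1 = 17  → 17 < 40, loop
  ADD #18: R3 = 17 + 1 = 18  → 18 < 40, loop
  ADD #19: R3 = 18 + 1 = 19  → 19 < 40, loop
  ADD #20: R3 = 19 + 1 = 20  → 20 < 40, loop
  ADD #21: R3 = 20 + 1 = 21  → 21 < 40, loop
  ADD #22: R3 = 21 + 1 = 22  → 22 < 40, loop
  ADD #23: R3 = 22 + 1 = 23  → 23 < 40, loop
  ADD #24: R3 = 23 + 1 = 24  → 24 < 40, loop
  ADD #25: R3 = 24 + 1 = 25  → 25 < 40, loop
  ADD #26: R3 = 25 + 1 = 26  → 26 < 40, loop
  ADD #27: R3 = 26 + 1 = 27  → 27 < 40, loop
  ADD #28: R3 = 27 + 1 = 28  → 28 < 40, loop
  ADD #29: R3 = 28 + 1 = 29  → 29 < 40, loop
  ADD #30: R3 = 29 + 1 = 30  → 30 < 40, loop
  ADD #31: R3 = 30 + 1 = 31  → 31 < 40, loop
  ADD #32: R3 = 31 + 1 = 32  → 32 < 40, loop
  ADD #33: R3 = 32 + 1 = 33  → 33 < 40, loop
  ADD #34: R3 = 33 + 1 = 34  → 34 < 40, loop
  ADD #35: R3 = 34 + 1 = 35  → 35 < 40, loop
  ADD #36: R3 = 35 + 1 = 36  → 36 < 40, loop
  ADD #37: R3 = 36 + 1 = 37  → 37 < 40, loop
  ADD #38: R3 = 37 + 1 = 38  → 38 < 40, loop
  ADD #39: R3 = 38 + 1 = 39  → 39 < 40, loop
  ADD #40: R3 = 39 + 1 = 40  → 40 >= 40, exit
Total ADD instructions: 40

40


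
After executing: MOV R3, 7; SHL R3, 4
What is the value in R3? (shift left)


Register state trace:
  MOV R3, 7  → R3 = 7
  SHL R3, 4  → R3 = 7 << 4 = 7 * 2^4 = 112
Final: R3 = 112

112


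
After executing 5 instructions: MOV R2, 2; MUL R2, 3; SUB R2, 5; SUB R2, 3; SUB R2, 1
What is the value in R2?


Register state trace:
  MOV R2, 2  → R2 = 2
  MUL R2, 3  → R2 = 2 * 3 = 6
  SUB R2, 5  → R2 = 6 - 5 = 1
  SUB R2, 3  → R2 = 1 - 3 = -2
  SUB R2, 1  → R2 = -2 - 1 = -3
Final: R2 = -3

-3


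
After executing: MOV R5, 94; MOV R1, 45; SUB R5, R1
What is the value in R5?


Register state trace:
  MOV R5, 94  → R5 = 94
  MOV R1, 45  → R1 = 45
  SUB R5, R1  → R5 = 94 - 45 = 49
Final: R5 = 49

49


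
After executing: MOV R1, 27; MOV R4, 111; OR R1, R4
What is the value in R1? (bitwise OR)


Register state trace:
  MOV R1, 27  → R1 = 27 (0b00011011)
  MOV R4, 111  → R4 = 111 (0b01101111)
  OR R1, R4   → R1 = 27 OR 111 = 127 (0b01111111)
Final: R1 = 127

127


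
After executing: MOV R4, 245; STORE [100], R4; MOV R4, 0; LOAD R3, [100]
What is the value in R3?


Register and memory trace:
  MOV R4, 245  → R4 = 245
  STORE [100], R4  → mem[100] = 245
  MOV R4, 0  → R4 = 0
  LOAD R3, [100]  → R3 = mem[100] = 245
Final: R3 = 245

245


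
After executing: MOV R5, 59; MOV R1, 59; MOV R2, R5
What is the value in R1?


Register state trace:
  MOV R5, 59  → R5 = 59
  MOV R1, 59  → R1 = 59
  MOV R2, R5  → R2 = 59
Final: R1 = 59

59


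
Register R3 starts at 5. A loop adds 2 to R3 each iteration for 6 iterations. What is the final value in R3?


Starting value: R3 = 5
  Iter 1: R3 = 5 + 2 = 7
  Iter 2: R3 = 7 + 2 = 9
  Iter 3: R3 = 9 + 2 = 11
  Iter 4: R3 = 11 + 2 = 13
  Iter 5: R3 = 13 + 2 = 15
  Iter 6: R3 = 15 + 2 = 17
Final: R3 = 17

17


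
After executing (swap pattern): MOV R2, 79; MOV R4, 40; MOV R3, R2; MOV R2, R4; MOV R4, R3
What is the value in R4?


Register state trace (swap pattern):
  MOV R2, 79  → R2 = 79
  MOV R4, 40  → R4 = 40
  MOV R3, R2  → R3 = 79  (save R2)
  MOV R2, R4  → R2 = 40  (R2 gets R4's value)
  MOV R4, R3  → R4 = 79  (R4 gets saved value)
Final: R4 = 79

79


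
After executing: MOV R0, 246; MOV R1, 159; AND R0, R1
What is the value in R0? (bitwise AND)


Register state trace:
  MOV R0, 246  → R0 = 246 (0b11110110)
  MOV R1, 159  → R1 = 159 (0b10011111)
  AND R0, R1  → R0 = 246 AND 159 = 150 (0b10010110)
Final: R0 = 150

150


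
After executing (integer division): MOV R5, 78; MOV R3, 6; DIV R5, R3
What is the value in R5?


Register state trace:
  MOV R5, 78  → R5 = 78
  MOV R3, 6  → R3 = 6
  DIV R5, R3  → R5 = 78 // 6 = 13
Final: R5 = 13

13


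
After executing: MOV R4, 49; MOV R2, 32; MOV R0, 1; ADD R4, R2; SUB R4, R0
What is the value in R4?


Register state trace:
  MOV R4, 49  → R4 = 49
  MOV R2, 32  → R2 = 32
  MOV R0, 1  → R0 = 1
  ADD R4, R2  → R4 = 49 + 32 = 81
  SUB R4, R0  → R4 = 81 - 1 = 80
Final: R4 = 80

80


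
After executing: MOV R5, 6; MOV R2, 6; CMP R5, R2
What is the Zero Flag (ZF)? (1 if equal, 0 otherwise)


Register state trace:
  MOV R5, 6  → R5 = 6
  MOV R2, 6  → R2 = 6
  CMP R5, R2  → computes 6 - 6 = 0
  Result is zero, so values are equal
ZF = 1

1


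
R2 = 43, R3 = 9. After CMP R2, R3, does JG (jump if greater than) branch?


Trace:
  R2 = 43, R3 = 9
  CMP R2, R3  → compares 43 vs 9
  JG checks: is 43 greater than 9?
  43 > 9, so condition is true
Branch taken: Yes

Yes


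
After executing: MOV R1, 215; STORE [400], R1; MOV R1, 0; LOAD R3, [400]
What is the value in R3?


Register and memory trace:
  MOV R1, 215  → R1 = 215
  STORE [400], R1  → mem[400] = 215
  MOV R1, 0  → R1 = 0
  LOAD R3, [400]  → R3 = mem[400] = 215
Final: R3 = 215

215


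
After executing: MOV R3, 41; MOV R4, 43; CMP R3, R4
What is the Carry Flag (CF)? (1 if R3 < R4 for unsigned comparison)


Register state trace:
  MOV R3, 41  → R3 = 41
  MOV R4, 43  → R4 = 43
  CMP R3, R4  → unsigned 41 - 43: borrow occurs
  41 < 43, so CF = 1
CF = 1

1


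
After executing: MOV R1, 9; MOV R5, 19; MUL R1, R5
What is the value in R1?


Register state trace:
  MOV R1, 9  → R1 = 9
  MOV R5, 19  → R5 = 19
  MUL R1, R5  → R1 = 9 * 19 = 171
Final: R1 = 171

171


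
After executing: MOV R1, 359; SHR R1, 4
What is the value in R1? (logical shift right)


Register state trace:
  MOV R1, 359  → R1 = 359
  SHR R1, 4  → R1 = 359 >> 4 = 359 // 2^4 = 22
Final: R1 = 22

22


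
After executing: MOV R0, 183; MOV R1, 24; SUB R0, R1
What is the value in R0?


Register state trace:
  MOV R0, 183  → R0 = 183
  MOV R1, 24  → R1 = 24
  SUB R0, R1  → R0 = 183 - 24 = 159
Final: R0 = 159

159


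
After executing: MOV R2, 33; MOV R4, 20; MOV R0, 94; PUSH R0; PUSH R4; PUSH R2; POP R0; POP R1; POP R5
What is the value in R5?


Stack trace (top is rightmost):
  MOV R2, 33  → R2 = 33
  MOV R4, 20  → R4 = 20
  MOV R0, 94  → R0 = 94
  PUSH R0  → stack: [94]
  PUSH R4  → stack: [94, 20]
  PUSH R2  → stack: [94, 20, 33]
  POP R0  → R0 = 33, stack: [94, 20]
  POP R1  → R1 = 20, stack: [94]
  POP R5  → R5 = 94, stack: []
Final: R5 = 94

94


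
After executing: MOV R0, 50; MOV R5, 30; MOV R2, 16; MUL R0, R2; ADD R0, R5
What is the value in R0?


Register state trace:
  MOV R0, 50  → R0 = 50
  MOV R5, 30  → R5 = 30
  MOV R2, 16  → R2 = 16
  MUL R0, R2  → R0 = 50 * 16 = 800
  ADD R0, R5  → R0 = 800 + 30 = 830
Final: R0 = 830

830


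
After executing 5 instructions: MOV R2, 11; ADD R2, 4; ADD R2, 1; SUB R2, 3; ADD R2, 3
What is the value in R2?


Register state trace:
  MOV R2, 11  → R2 = 11
  ADD R2, 4  → R2 = 11 + 4 = 15
  ADD R2, 1  → R2 = 15 + 1 = 16
  SUB R2, 3  → R2 = 16 - 3 = 13
  ADD R2, 3  → R2 = 13 + 3 = 16
Final: R2 = 16

16


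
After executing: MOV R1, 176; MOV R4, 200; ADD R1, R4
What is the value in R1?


Register state trace:
  MOV R1, 176  → R1 = 176
  MOV R4, 200  → R4 = 200
  ADD R1, R4  → R1 = 176 + 200 = 376
Final: R1 = 376

376


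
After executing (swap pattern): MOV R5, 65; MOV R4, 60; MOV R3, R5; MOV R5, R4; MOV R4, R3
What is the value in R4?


Register state trace (swap pattern):
  MOV R5, 65  → R5 = 65
  MOV R4, 60  → R4 = 60
  MOV R3, R5  → R3 = 65  (save R5)
  MOV R5, R4  → R5 = 60  (R5 gets R4's value)
  MOV R4, R3  → R4 = 65  (R4 gets saved value)
Final: R4 = 65

65


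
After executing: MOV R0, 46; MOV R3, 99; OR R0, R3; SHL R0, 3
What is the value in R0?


Register state trace:
  MOV R0, 46  → R0 = 46 (0b00101110)
  MOV R3, 99  → R3 = 99 (0b01100011)
  OR R0, R3  → R0 = 46 OR 99 = 111 (0b01101111)
  SHL R0, 3  → R0 = 111 << 3 = 888
Final: R0 = 888

888


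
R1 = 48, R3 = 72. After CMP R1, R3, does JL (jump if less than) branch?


Trace:
  R1 = 48, R3 = 72
  CMP R1, R3  → compares 48 vs 72
  JL checks: is 48 less than 72?
  48 < 72, so condition is true
Branch taken: Yes

Yes


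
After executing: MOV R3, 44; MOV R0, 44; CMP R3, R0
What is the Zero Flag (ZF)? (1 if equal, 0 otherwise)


Register state trace:
  MOV R3, 44  → R3 = 44
  MOV R0, 44  → R0 = 44
  CMP R3, R0  → computes 44 - 44 = 0
  Result is zero, so values are equal
ZF = 1

1


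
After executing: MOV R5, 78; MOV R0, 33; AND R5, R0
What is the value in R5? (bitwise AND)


Register state trace:
  MOV R5, 78  → R5 = 78 (0b01001110)
  MOV R0, 33  → R0 = 33 (0b00100001)
  AND R5, R0  → R5 = 78 AND 33 = 0 (0b00000000)
Final: R5 = 0

0


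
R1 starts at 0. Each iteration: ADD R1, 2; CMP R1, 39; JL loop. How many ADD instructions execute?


Loop trace (R1 starts at 0, target 39, step 2):
  ADD #1: R1 = 0 + 2 = 2  → 2 < 39, loop
  ADD #2: R1 = 2 + 2 = 4  → 4 < 39, loop
  ADD #3: R1 = 4 + 2 = 6  → 6 < 39, loop
  ADD #4: R1 = 6 + 2 = 8  → 8 < 39, loop
  ADD #5: R1 = 8 + 2 = 10  → 10 < 39, loop
  ADD #6: R1 = 10 + 2 = 12  → 12 < 39, loop
  ADD #7: R1 = 12 + 2 = 14  → 14 < 39, loop
  ADD #8: R1 = 14 + 2 = 16  → 16 < 39, loop
  ADD #9: R1 = 16 + 2 = 18  → 18 < 39, loop
  ADD #10: R1 = 18 + 2 = 20  → 20 < 39, loop
  ADD #11: R1 = 20 + 2 = 22  → 22 < 39, loop
  ADD #12: R1 = 22 + 2 = 24  → 24 < 39, loop
  ADD #13: R1 = 24 + 2 = 26  → 26 < 39, loop
  ADD #14: R1 = 26 + 2 = 28  → 28 < 39, loop
  ADD #15: R1 = 28 + 2 = 30  → 30 < 39, loop
  ADD #16: R1 = 30 + 2 = 32  → 32 < 39, loop
  ADD #17: R1 = 32 + 2 = 34  → 34 < 39, loop
  ADD #18: R1 = 34 + 2 = 36  → 36 < 39, loop
  ADD #19: R1 = 36 + 2 = 38  → 38 < 39, loop
  ADD #20: R1 = 38 + 2 = 40  → 40 >= 39, exit
Total ADD instructions: 20

20


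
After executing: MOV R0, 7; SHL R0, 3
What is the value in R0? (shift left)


Register state trace:
  MOV R0, 7  → R0 = 7
  SHL R0, 3  → R0 = 7 << 3 = 7 * 2^3 = 56
Final: R0 = 56

56


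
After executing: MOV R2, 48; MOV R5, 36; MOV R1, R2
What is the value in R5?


Register state trace:
  MOV R2, 48  → R2 = 48
  MOV R5, 36  → R5 = 36
  MOV R1, R2  → R1 = 48
Final: R5 = 36

36


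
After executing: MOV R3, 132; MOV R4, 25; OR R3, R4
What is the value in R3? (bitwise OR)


Register state trace:
  MOV R3, 132  → R3 = 132 (0b10000100)
  MOV R4, 25  → R4 = 25 (0b00011001)
  OR R3, R4   → R3 = 132 OR 25 = 157 (0b10011101)
Final: R3 = 157

157


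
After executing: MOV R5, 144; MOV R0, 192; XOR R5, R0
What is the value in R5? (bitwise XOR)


Register state trace:
  MOV R5, 144  → R5 = 144 (0b10010000)
  MOV R0, 192  → R0 = 192 (0b11000000)
  XOR R5, R0  → R5 = 144 XOR 192 = 80 (0b01010000)
Final: R5 = 80

80


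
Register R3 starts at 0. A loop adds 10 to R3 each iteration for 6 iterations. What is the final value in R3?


Starting value: R3 = 0
  Iter 1: R3 = 0 + 10 = 10
  Iter 2: R3 = 10 + 10 = 20
  Iter 3: R3 = 20 + 10 = 30
  Iter 4: R3 = 30 + 10 = 40
  Iter 5: R3 = 40 + 10 = 50
  Iter 6: R3 = 50 + 10 = 60
Final: R3 = 60

60


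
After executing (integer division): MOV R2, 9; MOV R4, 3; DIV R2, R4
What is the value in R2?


Register state trace:
  MOV R2, 9  → R2 = 9
  MOV R4, 3  → R4 = 3
  DIV R2, R4  → R2 = 9 // 3 = 3
Final: R2 = 3

3


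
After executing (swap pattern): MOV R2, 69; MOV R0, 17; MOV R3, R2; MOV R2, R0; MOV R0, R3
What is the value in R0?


Register state trace (swap pattern):
  MOV R2, 69  → R2 = 69
  MOV R0, 17  → R0 = 17
  MOV R3, R2  → R3 = 69  (save R2)
  MOV R2, R0  → R2 = 17  (R2 gets R0's value)
  MOV R0, R3  → R0 = 69  (R0 gets saved value)
Final: R0 = 69

69


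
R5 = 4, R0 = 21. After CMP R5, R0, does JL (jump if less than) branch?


Trace:
  R5 = 4, R0 = 21
  CMP R5, R0  → compares 4 vs 21
  JL checks: is 4 less than 21?
  4 < 21, so condition is true
Branch taken: Yes

Yes


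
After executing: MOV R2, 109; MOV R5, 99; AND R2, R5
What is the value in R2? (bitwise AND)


Register state trace:
  MOV R2, 109  → R2 = 109 (0b01101101)
  MOV R5, 99  → R5 = 99 (0b01100011)
  AND R2, R5  → R2 = 109 AND 99 = 97 (0b01100001)
Final: R2 = 97

97


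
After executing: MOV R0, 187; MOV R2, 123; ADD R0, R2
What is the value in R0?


Register state trace:
  MOV R0, 187  → R0 = 187
  MOV R2, 123  → R2 = 123
  ADD R0, R2  → R0 = 187 + 123 = 310
Final: R0 = 310

310


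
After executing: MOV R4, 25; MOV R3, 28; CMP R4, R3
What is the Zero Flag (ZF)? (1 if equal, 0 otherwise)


Register state trace:
  MOV R4, 25  → R4 = 25
  MOV R3, 28  → R3 = 28
  CMP R4, R3  → computes 25 - 28 = -3
  Result is nonzero, so values are not equal
ZF = 0

0


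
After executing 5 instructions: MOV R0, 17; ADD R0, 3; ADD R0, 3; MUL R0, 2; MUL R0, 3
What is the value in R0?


Register state trace:
  MOV R0, 17  → R0 = 17
  ADD R0, 3  → R0 = 17 + 3 = 20
  ADD R0, 3  → R0 = 20 + 3 = 23
  MUL R0, 2  → R0 = 23 * 2 = 46
  MUL R0, 3  → R0 = 46 * 3 = 138
Final: R0 = 138

138


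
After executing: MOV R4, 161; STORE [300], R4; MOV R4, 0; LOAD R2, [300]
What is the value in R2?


Register and memory trace:
  MOV R4, 161  → R4 = 161
  STORE [300], R4  → mem[300] = 161
  MOV R4, 0  → R4 = 0
  LOAD R2, [300]  → R2 = mem[300] = 161
Final: R2 = 161

161


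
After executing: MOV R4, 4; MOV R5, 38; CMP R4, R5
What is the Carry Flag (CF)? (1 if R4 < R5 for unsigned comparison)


Register state trace:
  MOV R4, 4  → R4 = 4
  MOV R5, 38  → R5 = 38
  CMP R4, R5  → unsigned 4 - 38: borrow occurs
  4 < 38, so CF = 1
CF = 1

1


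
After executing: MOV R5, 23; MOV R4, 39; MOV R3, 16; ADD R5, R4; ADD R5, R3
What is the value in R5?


Register state trace:
  MOV R5, 23  → R5 = 23
  MOV R4, 39  → R4 = 39
  MOV R3, 16  → R3 = 16
  ADD R5, R4  → R5 = 23 + 39 = 62
  ADD R5, R3  → R5 = 62 + 16 = 78
Final: R5 = 78

78


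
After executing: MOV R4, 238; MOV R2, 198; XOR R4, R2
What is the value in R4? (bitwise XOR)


Register state trace:
  MOV R4, 238  → R4 = 238 (0b11101110)
  MOV R2, 198  → R2 = 198 (0b11000110)
  XOR R4, R2  → R4 = 238 XOR 198 = 40 (0b00101000)
Final: R4 = 40

40


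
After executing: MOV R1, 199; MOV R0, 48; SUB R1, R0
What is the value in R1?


Register state trace:
  MOV R1, 199  → R1 = 199
  MOV R0, 48  → R0 = 48
  SUB R1, R0  → R1 = 199 - 48 = 151
Final: R1 = 151

151
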